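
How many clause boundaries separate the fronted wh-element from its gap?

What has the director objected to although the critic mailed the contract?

0

"what" originates inside the matrix clause — no clause boundary is crossed.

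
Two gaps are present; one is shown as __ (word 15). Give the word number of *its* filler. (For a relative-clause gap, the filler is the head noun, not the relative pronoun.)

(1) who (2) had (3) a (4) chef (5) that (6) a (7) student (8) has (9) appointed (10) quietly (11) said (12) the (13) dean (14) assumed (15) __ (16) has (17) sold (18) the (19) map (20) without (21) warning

1

The marked gap is the subject of "sold".
Its filler is the fronted wh-phrase "who", at word 1.
(The other dependency links word 4 to a gap after word 9.)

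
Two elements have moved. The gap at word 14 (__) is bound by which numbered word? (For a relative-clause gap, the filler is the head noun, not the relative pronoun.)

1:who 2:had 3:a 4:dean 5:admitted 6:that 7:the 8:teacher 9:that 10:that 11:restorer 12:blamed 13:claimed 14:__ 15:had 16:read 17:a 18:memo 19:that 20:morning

1

The marked gap is the subject of "read".
Its filler is the fronted wh-phrase "who", at word 1.
(The other dependency links word 8 to a gap after word 12.)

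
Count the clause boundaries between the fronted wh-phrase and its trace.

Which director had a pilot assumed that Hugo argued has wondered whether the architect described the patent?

2

"which director" is extracted from the subject of "wondered".
Boundaries crossed, outermost first: [that], [Ø] — 2 in total.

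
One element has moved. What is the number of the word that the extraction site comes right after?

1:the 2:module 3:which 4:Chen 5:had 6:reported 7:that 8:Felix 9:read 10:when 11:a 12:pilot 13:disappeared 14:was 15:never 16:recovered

9

The displaced element is "the module" (word 2).
It is linked across 1 clause boundary (that).
It functions as the direct object of "read", so the gap sits immediately after word 9 ("read").
Base order: Chen had reported that Felix read the module when a pilot disappeared.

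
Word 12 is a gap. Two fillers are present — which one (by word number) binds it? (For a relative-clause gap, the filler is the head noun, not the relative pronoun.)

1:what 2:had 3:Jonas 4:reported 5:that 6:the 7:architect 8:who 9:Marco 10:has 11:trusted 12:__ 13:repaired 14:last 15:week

The marked gap is inside the relative clause, the direct object of "trusted".
Its filler is the head noun "architect" (via "who"), at word 7.
(The other dependency links word 1 to a gap after word 13.)

7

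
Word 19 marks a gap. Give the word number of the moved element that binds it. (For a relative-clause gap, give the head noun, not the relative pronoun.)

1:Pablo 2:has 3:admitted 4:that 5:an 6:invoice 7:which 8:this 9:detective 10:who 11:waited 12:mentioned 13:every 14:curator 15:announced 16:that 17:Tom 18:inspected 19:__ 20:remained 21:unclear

6

The gap at 19 is the object of "inspected", inside a relative clause.
The relative pronoun is "which" (word 7); it is bound by the head noun immediately before it.
Its filler is the head noun "invoice", at word 6.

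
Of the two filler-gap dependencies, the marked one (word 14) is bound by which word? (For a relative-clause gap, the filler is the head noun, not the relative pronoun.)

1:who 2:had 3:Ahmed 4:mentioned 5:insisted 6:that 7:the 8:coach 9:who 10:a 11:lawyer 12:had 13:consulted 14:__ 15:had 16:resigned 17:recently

The marked gap is inside the relative clause, the direct object of "consulted".
Its filler is the head noun "coach" (via "who"), at word 8.
(The other dependency links word 1 to a gap after word 4.)

8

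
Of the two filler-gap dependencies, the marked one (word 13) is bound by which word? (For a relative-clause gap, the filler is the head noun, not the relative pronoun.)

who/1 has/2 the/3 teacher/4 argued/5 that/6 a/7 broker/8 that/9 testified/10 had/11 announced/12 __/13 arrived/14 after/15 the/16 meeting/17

The marked gap is the subject of "arrived".
Its filler is the fronted wh-phrase "who", at word 1.
(The other dependency links word 8 to a gap after word 9.)

1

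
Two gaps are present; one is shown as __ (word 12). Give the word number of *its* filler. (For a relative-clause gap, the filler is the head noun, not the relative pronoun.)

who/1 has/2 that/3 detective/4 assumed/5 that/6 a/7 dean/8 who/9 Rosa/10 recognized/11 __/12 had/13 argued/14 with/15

The marked gap is inside the relative clause, the direct object of "recognized".
Its filler is the head noun "dean" (via "who"), at word 8.
(The other dependency links word 1 to a gap after word 15.)

8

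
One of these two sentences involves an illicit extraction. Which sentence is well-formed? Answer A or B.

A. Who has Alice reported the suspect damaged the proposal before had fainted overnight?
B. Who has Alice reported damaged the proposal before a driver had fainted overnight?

In A, the wh-phrase is extracted from inside an adjunct island (introduced by "before"), which blocks movement.
In B, the extraction path crosses only that-complement boundaries, which are transparent.
So B is grammatical.

B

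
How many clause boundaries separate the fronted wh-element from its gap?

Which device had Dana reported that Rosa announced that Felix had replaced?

"which device" is extracted from the object of "replaced".
Boundaries crossed, outermost first: [that], [that] — 2 in total.

2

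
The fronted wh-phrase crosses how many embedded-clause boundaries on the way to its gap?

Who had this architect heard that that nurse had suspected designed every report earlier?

"who" is extracted from the subject of "designed".
Boundaries crossed, outermost first: [that], [Ø] — 2 in total.

2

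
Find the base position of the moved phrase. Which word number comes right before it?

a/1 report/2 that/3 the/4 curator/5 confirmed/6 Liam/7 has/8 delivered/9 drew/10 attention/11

9

The displaced element is "a report" (word 2).
It is linked across 1 clause boundary (Ø).
It functions as the direct object of "delivered", so the gap sits immediately after word 9 ("delivered").
Base order: The curator confirmed Liam has delivered a report.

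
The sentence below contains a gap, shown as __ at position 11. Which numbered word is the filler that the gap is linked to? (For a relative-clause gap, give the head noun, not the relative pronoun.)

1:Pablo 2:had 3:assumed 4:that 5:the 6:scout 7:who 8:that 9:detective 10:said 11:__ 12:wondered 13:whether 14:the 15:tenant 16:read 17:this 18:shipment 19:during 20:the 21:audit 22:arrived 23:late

6

The gap at 11 is the subject of "wondered", inside a relative clause.
The relative pronoun is "who" (word 7); it is bound by the head noun immediately before it.
Its filler is the head noun "scout", at word 6.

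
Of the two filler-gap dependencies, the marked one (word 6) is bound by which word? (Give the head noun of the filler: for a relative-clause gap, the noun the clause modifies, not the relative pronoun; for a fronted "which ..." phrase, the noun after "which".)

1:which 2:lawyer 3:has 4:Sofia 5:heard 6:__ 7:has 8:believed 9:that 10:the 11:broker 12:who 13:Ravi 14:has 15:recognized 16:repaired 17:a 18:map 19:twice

2

The marked gap is the subject of "believed".
Its filler is the fronted wh-phrase "which lawyer", at word 2.
(The other dependency links word 11 to a gap after word 15.)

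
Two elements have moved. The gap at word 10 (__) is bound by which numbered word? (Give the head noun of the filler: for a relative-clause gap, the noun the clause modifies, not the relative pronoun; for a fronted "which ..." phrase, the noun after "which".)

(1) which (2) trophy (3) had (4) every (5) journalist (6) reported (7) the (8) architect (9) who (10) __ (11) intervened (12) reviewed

8

The marked gap is inside the relative clause, the subject of "intervened".
Its filler is the head noun "architect" (via "who"), at word 8.
(The other dependency links word 2 to a gap after word 12.)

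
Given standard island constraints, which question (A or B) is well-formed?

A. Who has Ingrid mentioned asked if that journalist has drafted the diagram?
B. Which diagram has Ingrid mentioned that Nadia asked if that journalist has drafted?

A

In B, the wh-phrase is extracted from inside a wh-island (introduced by "if"), which blocks movement.
In A, the extraction path crosses only that-complement boundaries, which are transparent.
So A is grammatical.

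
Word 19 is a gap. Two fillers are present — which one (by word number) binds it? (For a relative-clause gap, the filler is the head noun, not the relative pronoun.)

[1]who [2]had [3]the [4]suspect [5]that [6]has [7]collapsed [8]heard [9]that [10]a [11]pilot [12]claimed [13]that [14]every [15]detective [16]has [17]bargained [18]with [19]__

The marked gap is the object of the preposition "with" of "bargained".
Its filler is the fronted wh-phrase "who", at word 1.
(The other dependency links word 4 to a gap after word 5.)

1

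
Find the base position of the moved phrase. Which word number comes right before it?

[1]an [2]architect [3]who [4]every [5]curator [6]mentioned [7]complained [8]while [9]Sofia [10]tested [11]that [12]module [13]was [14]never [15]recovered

The displaced element is "an architect" (word 2).
It is linked across 1 clause boundary (Ø).
It functions as the subject of "complained", so the gap sits immediately after word 6 ("mentioned").
Base order: Every curator mentioned an architect complained while Sofia tested that module.

6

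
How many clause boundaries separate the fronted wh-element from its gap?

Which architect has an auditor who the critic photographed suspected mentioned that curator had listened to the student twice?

1

"which architect" is extracted from the subject of "mentioned".
Boundaries crossed, outermost first: [Ø] — 1 in total.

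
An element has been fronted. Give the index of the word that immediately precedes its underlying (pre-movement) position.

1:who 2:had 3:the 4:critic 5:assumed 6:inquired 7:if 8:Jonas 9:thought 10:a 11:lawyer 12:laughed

The displaced element is "who" (word 1).
It is linked across 1 clause boundary (Ø).
It functions as the subject of "inquired", so the gap sits immediately after word 5 ("assumed").
Base order: The critic had assumed who inquired if Jonas thought a lawyer laughed.

5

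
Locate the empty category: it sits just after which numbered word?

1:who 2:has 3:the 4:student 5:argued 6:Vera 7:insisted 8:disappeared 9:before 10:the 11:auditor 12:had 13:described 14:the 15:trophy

The displaced element is "who" (word 1).
It is linked across 2 clause boundaries (Ø → Ø).
It functions as the subject of "disappeared", so the gap sits immediately after word 7 ("insisted").
Base order: The student has argued Vera insisted who disappeared before the auditor had described the trophy.

7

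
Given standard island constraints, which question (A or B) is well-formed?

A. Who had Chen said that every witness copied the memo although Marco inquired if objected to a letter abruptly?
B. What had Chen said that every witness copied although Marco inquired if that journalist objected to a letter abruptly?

In A, the wh-phrase is extracted from inside an adjunct island (introduced by "although"), which blocks movement.
In B, the extraction path crosses only that-complement boundaries, which are transparent.
So B is grammatical.

B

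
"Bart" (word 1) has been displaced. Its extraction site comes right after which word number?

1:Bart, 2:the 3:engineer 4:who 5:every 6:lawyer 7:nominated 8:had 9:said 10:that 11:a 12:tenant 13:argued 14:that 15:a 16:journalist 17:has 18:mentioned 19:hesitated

18

The displaced element is "Bart" (word 1).
It is linked across 3 clause boundaries (that → that → Ø).
It functions as the subject of "hesitated", so the gap sits immediately after word 18 ("mentioned").
Base order: The engineer who every lawyer nominated had said that a tenant argued that a journalist has mentioned Bart hesitated.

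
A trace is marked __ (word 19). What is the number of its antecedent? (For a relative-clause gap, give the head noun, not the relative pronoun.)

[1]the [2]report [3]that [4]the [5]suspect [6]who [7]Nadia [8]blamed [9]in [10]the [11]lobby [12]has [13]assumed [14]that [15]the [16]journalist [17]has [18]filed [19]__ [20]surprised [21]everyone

The gap at 19 is the object of "filed", inside a relative clause.
The relative pronoun is "that" (word 3); it is bound by the head noun immediately before it.
Its filler is the head noun "report", at word 2.

2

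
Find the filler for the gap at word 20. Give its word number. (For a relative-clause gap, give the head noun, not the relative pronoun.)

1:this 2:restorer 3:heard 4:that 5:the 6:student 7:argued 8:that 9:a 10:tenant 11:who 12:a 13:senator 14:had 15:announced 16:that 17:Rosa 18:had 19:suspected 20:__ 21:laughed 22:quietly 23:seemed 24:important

10

The gap at 20 is the subject of "laughed", inside a relative clause.
The relative pronoun is "who" (word 11); it is bound by the head noun immediately before it.
Its filler is the head noun "tenant", at word 10.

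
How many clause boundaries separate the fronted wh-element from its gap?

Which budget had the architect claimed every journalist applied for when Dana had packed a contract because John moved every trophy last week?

"which budget" is extracted from the PP object of "applied".
Boundaries crossed, outermost first: [Ø] — 1 in total.

1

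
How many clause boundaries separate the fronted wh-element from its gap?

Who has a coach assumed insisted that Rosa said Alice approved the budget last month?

"who" is extracted from the subject of "insisted".
Boundaries crossed, outermost first: [Ø] — 1 in total.

1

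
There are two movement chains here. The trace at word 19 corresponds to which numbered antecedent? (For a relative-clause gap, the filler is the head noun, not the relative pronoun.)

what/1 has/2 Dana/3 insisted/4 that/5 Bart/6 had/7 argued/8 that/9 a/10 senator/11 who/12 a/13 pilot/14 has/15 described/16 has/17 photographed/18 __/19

The marked gap is the direct object of "photographed".
Its filler is the fronted wh-phrase "what", at word 1.
(The other dependency links word 11 to a gap after word 16.)

1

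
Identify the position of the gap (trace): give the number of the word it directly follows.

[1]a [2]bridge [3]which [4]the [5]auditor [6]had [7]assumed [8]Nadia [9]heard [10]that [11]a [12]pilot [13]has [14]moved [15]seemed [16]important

The displaced element is "a bridge" (word 2).
It is linked across 2 clause boundaries (Ø → that).
It functions as the direct object of "moved", so the gap sits immediately after word 14 ("moved").
Base order: The auditor had assumed Nadia heard that a pilot has moved a bridge.

14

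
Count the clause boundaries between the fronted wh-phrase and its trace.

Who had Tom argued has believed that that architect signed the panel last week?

"who" is extracted from the subject of "believed".
Boundaries crossed, outermost first: [Ø] — 1 in total.

1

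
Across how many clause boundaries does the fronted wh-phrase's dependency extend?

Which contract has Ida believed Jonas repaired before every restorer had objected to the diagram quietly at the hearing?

1

"which contract" is extracted from the object of "repaired".
Boundaries crossed, outermost first: [Ø] — 1 in total.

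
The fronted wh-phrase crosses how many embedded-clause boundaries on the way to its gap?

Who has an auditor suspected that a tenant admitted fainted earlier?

2

"who" is extracted from the subject of "fainted".
Boundaries crossed, outermost first: [that], [Ø] — 2 in total.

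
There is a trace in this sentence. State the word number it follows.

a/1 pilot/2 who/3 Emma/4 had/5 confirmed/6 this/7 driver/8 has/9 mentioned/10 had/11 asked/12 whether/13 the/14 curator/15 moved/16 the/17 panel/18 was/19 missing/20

10

The displaced element is "a pilot" (word 2).
It is linked across 2 clause boundaries (Ø → Ø).
It functions as the subject of "asked", so the gap sits immediately after word 10 ("mentioned").
Base order: Emma had confirmed this driver has mentioned that a pilot had asked whether the curator moved the panel.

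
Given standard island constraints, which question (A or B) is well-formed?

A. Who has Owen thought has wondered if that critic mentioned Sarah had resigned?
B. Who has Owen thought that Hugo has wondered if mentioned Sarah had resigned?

A

In B, the wh-phrase is extracted from inside a wh-island (introduced by "if"), which blocks movement.
In A, the extraction path crosses only that-complement boundaries, which are transparent.
So A is grammatical.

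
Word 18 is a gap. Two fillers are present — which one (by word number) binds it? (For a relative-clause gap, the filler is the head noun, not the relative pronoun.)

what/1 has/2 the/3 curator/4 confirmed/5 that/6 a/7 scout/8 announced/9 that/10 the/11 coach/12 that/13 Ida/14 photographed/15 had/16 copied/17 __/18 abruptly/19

The marked gap is the direct object of "copied".
Its filler is the fronted wh-phrase "what", at word 1.
(The other dependency links word 12 to a gap after word 15.)

1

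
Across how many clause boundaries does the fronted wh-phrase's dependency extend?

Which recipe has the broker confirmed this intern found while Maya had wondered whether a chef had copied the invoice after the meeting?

"which recipe" is extracted from the object of "found".
Boundaries crossed, outermost first: [Ø] — 1 in total.

1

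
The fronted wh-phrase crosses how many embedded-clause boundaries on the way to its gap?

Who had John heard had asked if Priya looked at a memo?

1

"who" is extracted from the subject of "asked".
Boundaries crossed, outermost first: [Ø] — 1 in total.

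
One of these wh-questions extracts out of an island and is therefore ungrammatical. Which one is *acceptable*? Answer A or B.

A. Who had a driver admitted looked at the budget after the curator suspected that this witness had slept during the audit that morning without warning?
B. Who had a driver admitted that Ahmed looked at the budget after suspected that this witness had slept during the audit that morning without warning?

In B, the wh-phrase is extracted from inside an adjunct island (introduced by "after"), which blocks movement.
In A, the extraction path crosses only that-complement boundaries, which are transparent.
So A is grammatical.

A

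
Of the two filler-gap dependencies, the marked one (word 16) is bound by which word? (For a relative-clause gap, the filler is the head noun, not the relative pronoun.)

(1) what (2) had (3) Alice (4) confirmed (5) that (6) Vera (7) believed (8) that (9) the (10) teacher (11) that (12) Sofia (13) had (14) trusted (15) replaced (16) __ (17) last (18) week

The marked gap is the direct object of "replaced".
Its filler is the fronted wh-phrase "what", at word 1.
(The other dependency links word 10 to a gap after word 14.)

1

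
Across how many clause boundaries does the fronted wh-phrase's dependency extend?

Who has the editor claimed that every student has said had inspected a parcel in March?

"who" is extracted from the subject of "inspected".
Boundaries crossed, outermost first: [that], [Ø] — 2 in total.

2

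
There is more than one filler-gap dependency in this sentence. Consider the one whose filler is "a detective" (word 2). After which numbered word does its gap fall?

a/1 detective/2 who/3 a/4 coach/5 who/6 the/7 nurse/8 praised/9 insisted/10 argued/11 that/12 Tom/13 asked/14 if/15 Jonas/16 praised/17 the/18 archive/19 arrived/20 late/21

10

The displaced element is "a detective" (word 2).
It is linked across 1 clause boundary (Ø).
It functions as the subject of "argued", so the gap sits immediately after word 10 ("insisted").
Base order: A coach who the nurse praised insisted a detective argued that Tom asked if Jonas praised the archive.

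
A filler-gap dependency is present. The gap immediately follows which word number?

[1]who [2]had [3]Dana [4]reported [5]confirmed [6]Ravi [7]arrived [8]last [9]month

The displaced element is "who" (word 1).
It is linked across 1 clause boundary (Ø).
It functions as the subject of "confirmed", so the gap sits immediately after word 4 ("reported").
Base order: Dana had reported that who confirmed Ravi arrived last month.

4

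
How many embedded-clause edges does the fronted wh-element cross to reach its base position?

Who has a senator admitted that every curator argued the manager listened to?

2

"who" is extracted from the PP object of "listened".
Boundaries crossed, outermost first: [that], [Ø] — 2 in total.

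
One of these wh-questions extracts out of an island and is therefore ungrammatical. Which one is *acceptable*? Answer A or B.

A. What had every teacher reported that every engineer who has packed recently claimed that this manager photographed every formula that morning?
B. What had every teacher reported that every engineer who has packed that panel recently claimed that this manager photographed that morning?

B

In A, the wh-phrase is extracted from inside a complex-NP island (relative clause) (introduced by "who"), which blocks movement.
In B, the extraction path crosses only that-complement boundaries, which are transparent.
So B is grammatical.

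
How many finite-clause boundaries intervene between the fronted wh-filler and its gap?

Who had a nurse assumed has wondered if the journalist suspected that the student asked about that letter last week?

"who" is extracted from the subject of "wondered".
Boundaries crossed, outermost first: [Ø] — 1 in total.

1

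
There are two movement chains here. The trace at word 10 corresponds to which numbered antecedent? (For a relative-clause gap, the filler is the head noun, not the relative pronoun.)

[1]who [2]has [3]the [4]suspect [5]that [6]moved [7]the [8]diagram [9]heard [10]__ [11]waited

1

The marked gap is the subject of "waited".
Its filler is the fronted wh-phrase "who", at word 1.
(The other dependency links word 4 to a gap after word 5.)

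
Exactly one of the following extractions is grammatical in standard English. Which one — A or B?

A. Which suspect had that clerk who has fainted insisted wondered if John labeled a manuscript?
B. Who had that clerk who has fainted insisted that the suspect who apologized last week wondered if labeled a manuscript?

In B, the wh-phrase is extracted from inside a wh-island (introduced by "if"), which blocks movement.
In A, the extraction path crosses only that-complement boundaries, which are transparent.
So A is grammatical.

A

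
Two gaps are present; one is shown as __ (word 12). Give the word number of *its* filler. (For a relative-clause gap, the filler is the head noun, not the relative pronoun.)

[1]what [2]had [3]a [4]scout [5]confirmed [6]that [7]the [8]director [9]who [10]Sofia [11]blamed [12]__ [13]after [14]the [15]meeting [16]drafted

The marked gap is inside the relative clause, the direct object of "blamed".
Its filler is the head noun "director" (via "who"), at word 8.
(The other dependency links word 1 to a gap after word 16.)

8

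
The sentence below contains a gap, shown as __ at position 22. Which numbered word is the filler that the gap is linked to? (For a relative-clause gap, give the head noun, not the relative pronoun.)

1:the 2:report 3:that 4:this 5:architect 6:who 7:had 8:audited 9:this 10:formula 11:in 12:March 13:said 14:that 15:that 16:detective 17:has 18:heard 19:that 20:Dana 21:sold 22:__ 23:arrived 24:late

2

The gap at 22 is the object of "sold", inside a relative clause.
The relative pronoun is "that" (word 3); it is bound by the head noun immediately before it.
Its filler is the head noun "report", at word 2.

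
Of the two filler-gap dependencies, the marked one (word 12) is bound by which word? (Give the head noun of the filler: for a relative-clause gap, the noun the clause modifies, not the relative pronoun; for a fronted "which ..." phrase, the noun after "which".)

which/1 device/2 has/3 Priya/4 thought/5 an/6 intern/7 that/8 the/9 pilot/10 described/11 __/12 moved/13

The marked gap is inside the relative clause, the direct object of "described".
Its filler is the head noun "intern" (via "that"), at word 7.
(The other dependency links word 2 to a gap after word 13.)

7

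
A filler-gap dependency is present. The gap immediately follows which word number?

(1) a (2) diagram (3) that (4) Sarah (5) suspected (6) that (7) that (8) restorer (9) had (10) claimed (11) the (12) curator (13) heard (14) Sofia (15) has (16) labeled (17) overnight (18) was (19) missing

16

The displaced element is "a diagram" (word 2).
It is linked across 3 clause boundaries (that → Ø → Ø).
It functions as the direct object of "labeled", so the gap sits immediately after word 16 ("labeled").
Base order: Sarah suspected that that restorer had claimed the curator heard Sofia has labeled a diagram overnight.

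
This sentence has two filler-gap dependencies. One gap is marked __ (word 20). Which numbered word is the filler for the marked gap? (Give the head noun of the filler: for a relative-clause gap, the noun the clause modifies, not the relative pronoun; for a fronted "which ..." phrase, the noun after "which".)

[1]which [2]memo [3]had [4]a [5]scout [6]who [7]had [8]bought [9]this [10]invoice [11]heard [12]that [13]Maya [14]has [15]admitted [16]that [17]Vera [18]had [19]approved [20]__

2

The marked gap is the direct object of "approved".
Its filler is the fronted wh-phrase "which memo", at word 2.
(The other dependency links word 5 to a gap after word 6.)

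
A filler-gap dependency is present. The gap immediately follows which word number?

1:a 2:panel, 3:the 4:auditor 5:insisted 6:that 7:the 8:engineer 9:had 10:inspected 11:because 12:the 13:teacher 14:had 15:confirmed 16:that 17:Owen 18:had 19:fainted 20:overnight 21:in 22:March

The displaced element is "a panel" (word 2).
It is linked across 1 clause boundary (that).
It functions as the direct object of "inspected", so the gap sits immediately after word 10 ("inspected").
Base order: The auditor insisted that the engineer had inspected a panel because the teacher had confirmed that Owen had fainted overnight in March.

10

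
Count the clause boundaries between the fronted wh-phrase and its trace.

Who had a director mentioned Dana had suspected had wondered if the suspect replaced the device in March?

2

"who" is extracted from the subject of "wondered".
Boundaries crossed, outermost first: [Ø], [Ø] — 2 in total.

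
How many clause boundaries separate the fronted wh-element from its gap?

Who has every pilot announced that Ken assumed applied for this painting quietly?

"who" is extracted from the subject of "applied".
Boundaries crossed, outermost first: [that], [Ø] — 2 in total.

2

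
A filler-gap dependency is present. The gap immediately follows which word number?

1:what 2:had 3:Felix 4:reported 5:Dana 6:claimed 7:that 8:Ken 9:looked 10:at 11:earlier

The displaced element is "what" (word 1).
It is linked across 2 clause boundaries (Ø → that).
It functions as the object of the preposition "at" of "looked", so the gap sits immediately after word 10 ("at").
Base order: Felix had reported Dana claimed that Ken looked at what earlier.

10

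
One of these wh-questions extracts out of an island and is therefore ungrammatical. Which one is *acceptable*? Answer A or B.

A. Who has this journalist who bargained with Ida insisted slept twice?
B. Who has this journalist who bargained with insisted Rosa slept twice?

A

In B, the wh-phrase is extracted from inside a complex-NP island (relative clause) (introduced by "who"), which blocks movement.
In A, the extraction path crosses only that-complement boundaries, which are transparent.
So A is grammatical.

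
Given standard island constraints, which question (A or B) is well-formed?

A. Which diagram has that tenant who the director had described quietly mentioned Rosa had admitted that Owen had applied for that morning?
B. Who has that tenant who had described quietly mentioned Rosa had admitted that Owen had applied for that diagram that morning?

A

In B, the wh-phrase is extracted from inside a complex-NP island (relative clause) (introduced by "who"), which blocks movement.
In A, the extraction path crosses only that-complement boundaries, which are transparent.
So A is grammatical.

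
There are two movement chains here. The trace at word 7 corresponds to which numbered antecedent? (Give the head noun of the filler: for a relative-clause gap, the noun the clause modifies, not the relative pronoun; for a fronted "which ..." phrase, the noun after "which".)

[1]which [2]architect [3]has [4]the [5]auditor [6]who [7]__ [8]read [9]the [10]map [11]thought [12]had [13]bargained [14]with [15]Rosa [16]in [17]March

5

The marked gap is inside the relative clause, the subject of "read".
Its filler is the head noun "auditor" (via "who"), at word 5.
(The other dependency links word 2 to a gap after word 11.)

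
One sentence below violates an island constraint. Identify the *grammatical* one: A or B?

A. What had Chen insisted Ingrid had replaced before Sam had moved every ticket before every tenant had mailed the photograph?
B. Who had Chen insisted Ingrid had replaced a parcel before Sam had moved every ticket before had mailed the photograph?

A

In B, the wh-phrase is extracted from inside an adjunct island (introduced by "before"), which blocks movement.
In A, the extraction path crosses only that-complement boundaries, which are transparent.
So A is grammatical.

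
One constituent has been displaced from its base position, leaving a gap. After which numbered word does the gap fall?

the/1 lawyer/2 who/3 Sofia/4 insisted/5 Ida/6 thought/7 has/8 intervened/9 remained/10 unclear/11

7

The displaced element is "the lawyer" (word 2).
It is linked across 2 clause boundaries (Ø → Ø).
It functions as the subject of "intervened", so the gap sits immediately after word 7 ("thought").
Base order: Sofia insisted Ida thought that the lawyer has intervened.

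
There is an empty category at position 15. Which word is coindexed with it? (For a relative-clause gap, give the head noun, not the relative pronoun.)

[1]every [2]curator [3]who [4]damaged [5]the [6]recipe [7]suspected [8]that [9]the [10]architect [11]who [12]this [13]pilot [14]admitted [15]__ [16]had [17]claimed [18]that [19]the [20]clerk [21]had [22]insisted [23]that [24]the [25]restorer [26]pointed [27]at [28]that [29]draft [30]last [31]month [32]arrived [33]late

10

The gap at 15 is the subject of "claimed", inside a relative clause.
The relative pronoun is "who" (word 11); it is bound by the head noun immediately before it.
Its filler is the head noun "architect", at word 10.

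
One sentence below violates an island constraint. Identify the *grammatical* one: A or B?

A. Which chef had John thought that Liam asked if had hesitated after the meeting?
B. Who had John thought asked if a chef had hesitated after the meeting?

In A, the wh-phrase is extracted from inside a wh-island (introduced by "if"), which blocks movement.
In B, the extraction path crosses only that-complement boundaries, which are transparent.
So B is grammatical.

B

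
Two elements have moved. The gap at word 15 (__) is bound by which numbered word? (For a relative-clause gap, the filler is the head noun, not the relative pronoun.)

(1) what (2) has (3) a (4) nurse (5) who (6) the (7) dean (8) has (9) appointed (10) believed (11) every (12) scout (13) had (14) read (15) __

1

The marked gap is the direct object of "read".
Its filler is the fronted wh-phrase "what", at word 1.
(The other dependency links word 4 to a gap after word 9.)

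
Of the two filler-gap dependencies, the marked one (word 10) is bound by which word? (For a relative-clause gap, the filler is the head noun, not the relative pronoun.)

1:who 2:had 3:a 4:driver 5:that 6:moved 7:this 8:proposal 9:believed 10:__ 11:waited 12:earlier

The marked gap is the subject of "waited".
Its filler is the fronted wh-phrase "who", at word 1.
(The other dependency links word 4 to a gap after word 5.)

1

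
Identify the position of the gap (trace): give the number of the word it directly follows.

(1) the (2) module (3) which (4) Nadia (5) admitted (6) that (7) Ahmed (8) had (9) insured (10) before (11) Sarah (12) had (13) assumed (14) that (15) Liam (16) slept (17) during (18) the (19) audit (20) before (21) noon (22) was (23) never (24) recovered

9

The displaced element is "the module" (word 2).
It is linked across 1 clause boundary (that).
It functions as the direct object of "insured", so the gap sits immediately after word 9 ("insured").
Base order: Nadia admitted that Ahmed had insured the module before Sarah had assumed that Liam slept during the audit before noon.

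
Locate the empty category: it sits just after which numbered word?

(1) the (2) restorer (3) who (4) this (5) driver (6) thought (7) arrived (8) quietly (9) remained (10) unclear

6

The displaced element is "the restorer" (word 2).
It is linked across 1 clause boundary (Ø).
It functions as the subject of "arrived", so the gap sits immediately after word 6 ("thought").
Base order: This driver thought that the restorer arrived quietly.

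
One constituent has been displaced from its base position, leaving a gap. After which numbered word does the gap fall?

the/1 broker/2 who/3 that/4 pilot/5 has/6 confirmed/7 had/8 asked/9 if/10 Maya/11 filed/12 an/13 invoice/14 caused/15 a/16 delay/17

The displaced element is "the broker" (word 2).
It is linked across 1 clause boundary (Ø).
It functions as the subject of "asked", so the gap sits immediately after word 7 ("confirmed").
Base order: That pilot has confirmed that the broker had asked if Maya filed an invoice.

7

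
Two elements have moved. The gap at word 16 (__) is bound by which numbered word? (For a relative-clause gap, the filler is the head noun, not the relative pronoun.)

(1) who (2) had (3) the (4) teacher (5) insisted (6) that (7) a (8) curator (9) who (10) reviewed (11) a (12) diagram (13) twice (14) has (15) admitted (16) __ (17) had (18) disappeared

The marked gap is the subject of "disappeared".
Its filler is the fronted wh-phrase "who", at word 1.
(The other dependency links word 8 to a gap after word 9.)

1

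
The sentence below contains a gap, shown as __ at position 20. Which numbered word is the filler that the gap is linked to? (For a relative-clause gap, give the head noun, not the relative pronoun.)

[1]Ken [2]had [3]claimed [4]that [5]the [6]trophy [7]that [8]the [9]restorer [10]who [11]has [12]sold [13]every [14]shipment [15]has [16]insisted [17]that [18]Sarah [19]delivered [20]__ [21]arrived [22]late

6

The gap at 20 is the object of "delivered", inside a relative clause.
The relative pronoun is "that" (word 7); it is bound by the head noun immediately before it.
Its filler is the head noun "trophy", at word 6.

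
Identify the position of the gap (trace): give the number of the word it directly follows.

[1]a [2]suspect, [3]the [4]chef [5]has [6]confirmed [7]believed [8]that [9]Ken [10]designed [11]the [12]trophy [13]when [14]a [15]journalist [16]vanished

The displaced element is "a suspect" (word 2).
It is linked across 1 clause boundary (Ø).
It functions as the subject of "believed", so the gap sits immediately after word 6 ("confirmed").
Base order: The chef has confirmed a suspect believed that Ken designed the trophy when a journalist vanished.

6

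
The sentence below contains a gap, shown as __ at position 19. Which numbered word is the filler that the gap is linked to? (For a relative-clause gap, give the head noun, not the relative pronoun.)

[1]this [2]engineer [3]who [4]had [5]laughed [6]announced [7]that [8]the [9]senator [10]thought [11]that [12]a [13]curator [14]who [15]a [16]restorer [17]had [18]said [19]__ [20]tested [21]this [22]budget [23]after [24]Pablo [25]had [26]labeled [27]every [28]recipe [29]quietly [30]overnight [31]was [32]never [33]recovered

The gap at 19 is the subject of "tested", inside a relative clause.
The relative pronoun is "who" (word 14); it is bound by the head noun immediately before it.
Its filler is the head noun "curator", at word 13.

13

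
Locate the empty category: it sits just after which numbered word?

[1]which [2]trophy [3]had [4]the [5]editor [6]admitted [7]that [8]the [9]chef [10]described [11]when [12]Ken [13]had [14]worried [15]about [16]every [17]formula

The displaced element is "which trophy" (word 2).
It is linked across 1 clause boundary (that).
It functions as the direct object of "described", so the gap sits immediately after word 10 ("described").
Base order: The editor had admitted that the chef described which trophy when Ken had worried about every formula.

10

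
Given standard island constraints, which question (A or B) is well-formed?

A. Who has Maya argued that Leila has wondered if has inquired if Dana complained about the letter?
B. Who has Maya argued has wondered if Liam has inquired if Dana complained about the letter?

In A, the wh-phrase is extracted from inside a wh-island (introduced by "if"), which blocks movement.
In B, the extraction path crosses only that-complement boundaries, which are transparent.
So B is grammatical.

B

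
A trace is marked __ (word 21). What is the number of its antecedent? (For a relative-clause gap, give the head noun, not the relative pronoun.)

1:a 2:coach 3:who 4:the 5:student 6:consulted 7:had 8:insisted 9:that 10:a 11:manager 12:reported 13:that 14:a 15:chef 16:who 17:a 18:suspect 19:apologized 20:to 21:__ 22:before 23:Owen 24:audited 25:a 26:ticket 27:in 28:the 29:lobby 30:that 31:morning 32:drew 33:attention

The gap at 21 is the prepositional object of "apologized", inside a relative clause.
The relative pronoun is "who" (word 16); it is bound by the head noun immediately before it.
Its filler is the head noun "chef", at word 15.

15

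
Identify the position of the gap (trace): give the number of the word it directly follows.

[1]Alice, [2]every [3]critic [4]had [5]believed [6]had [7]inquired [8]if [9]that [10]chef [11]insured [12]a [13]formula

The displaced element is "Alice" (word 1).
It is linked across 1 clause boundary (Ø).
It functions as the subject of "inquired", so the gap sits immediately after word 5 ("believed").
Base order: Every critic had believed that Alice had inquired if that chef insured a formula.

5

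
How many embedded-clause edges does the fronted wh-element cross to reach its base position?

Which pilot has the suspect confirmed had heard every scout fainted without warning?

"which pilot" is extracted from the subject of "heard".
Boundaries crossed, outermost first: [Ø] — 1 in total.

1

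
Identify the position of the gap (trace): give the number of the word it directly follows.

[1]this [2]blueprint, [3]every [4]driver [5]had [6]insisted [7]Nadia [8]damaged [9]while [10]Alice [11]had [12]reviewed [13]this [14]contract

The displaced element is "this blueprint" (word 2).
It is linked across 1 clause boundary (Ø).
It functions as the direct object of "damaged", so the gap sits immediately after word 8 ("damaged").
Base order: Every driver had insisted Nadia damaged this blueprint while Alice had reviewed this contract.

8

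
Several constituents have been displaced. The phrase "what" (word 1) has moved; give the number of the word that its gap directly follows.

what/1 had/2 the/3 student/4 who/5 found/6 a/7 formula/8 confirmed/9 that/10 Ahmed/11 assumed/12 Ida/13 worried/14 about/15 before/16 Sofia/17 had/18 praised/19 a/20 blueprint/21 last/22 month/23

15

The displaced element is "what" (word 1).
It is linked across 2 clause boundaries (that → Ø).
It functions as the object of the preposition "about" of "worried", so the gap sits immediately after word 15 ("about").
Base order: The student who found a formula had confirmed that Ahmed assumed Ida worried about what before Sofia had praised a blueprint last month.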